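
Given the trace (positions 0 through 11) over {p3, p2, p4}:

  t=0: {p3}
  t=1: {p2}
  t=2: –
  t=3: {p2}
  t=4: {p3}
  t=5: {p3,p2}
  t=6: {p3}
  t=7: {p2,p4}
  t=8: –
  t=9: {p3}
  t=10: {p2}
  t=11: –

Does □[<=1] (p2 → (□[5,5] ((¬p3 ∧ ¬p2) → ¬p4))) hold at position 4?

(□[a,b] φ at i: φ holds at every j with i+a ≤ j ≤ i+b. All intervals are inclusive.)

True

Check (p2 → (□[5,5] ((¬p3 ∧ ¬p2) → ¬p4))) at every j in [4,5]:
  j=4: antecedent false → ✓
  j=5: antecedent true; consequent holds on [10,10] → ✓
All positions satisfy it → formula holds.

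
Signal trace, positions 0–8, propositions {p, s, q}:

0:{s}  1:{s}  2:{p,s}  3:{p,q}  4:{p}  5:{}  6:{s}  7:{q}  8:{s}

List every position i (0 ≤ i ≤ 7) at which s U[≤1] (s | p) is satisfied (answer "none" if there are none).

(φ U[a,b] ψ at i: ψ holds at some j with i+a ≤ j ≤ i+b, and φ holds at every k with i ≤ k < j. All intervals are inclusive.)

0, 1, 2, 3, 4, 6

Evaluate at each i in [0,7]:
  i=0: ✓ (rhs at j=0)
  i=1: ✓ (rhs at j=1)
  i=2: ✓ (rhs at j=2)
  i=3: ✓ (rhs at j=3)
  i=4: ✓ (rhs at j=4)
  i=5: ✗ (lhs fails at k=5 before rhs at j=6)
  i=6: ✓ (rhs at j=6)
  i=7: ✗ (lhs fails at k=7 before rhs at j=8)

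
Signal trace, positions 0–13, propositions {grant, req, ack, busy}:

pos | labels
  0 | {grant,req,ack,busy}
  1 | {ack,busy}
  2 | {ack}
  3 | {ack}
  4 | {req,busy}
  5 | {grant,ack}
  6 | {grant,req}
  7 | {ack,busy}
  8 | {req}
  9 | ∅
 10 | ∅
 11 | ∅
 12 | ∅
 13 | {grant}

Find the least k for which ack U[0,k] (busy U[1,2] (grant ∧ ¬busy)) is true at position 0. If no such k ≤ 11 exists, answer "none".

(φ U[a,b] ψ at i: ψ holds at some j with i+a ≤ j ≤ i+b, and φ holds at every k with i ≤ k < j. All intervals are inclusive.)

4

Need earliest j ≥ 0 with (busy U[1,2] (grant ∧ ¬busy)), and ack at every k in [0,j-1].
  j=0: rhs fails.
  j=1: rhs fails.
  j=2: rhs fails.
  j=3: rhs fails.
  j=4: rhs holds; lhs holds on [0,3]. k = 4.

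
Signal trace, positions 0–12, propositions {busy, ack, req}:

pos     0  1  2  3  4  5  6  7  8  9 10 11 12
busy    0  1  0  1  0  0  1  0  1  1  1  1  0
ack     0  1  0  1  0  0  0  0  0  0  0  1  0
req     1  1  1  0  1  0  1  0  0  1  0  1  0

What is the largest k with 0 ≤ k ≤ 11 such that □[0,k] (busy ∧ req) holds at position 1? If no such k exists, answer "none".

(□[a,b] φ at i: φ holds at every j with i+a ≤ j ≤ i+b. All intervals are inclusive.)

(busy ∧ req) must hold from j=1 onward; find where it first fails.
  j=1: holds
  j=2: fails
Holds on [1,1], so largest k = 0.

0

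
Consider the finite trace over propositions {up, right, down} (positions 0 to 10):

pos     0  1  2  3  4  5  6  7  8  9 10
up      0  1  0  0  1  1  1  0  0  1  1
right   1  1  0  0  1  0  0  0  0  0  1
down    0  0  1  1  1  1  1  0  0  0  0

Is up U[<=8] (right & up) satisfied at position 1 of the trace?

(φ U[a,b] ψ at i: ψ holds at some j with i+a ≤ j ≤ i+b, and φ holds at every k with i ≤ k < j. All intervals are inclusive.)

Need some j in [1,9] with (right & up), and up at every k in [1,j-1].
  j=1: (right & up) holds; no prefix to check → satisfied.

Yes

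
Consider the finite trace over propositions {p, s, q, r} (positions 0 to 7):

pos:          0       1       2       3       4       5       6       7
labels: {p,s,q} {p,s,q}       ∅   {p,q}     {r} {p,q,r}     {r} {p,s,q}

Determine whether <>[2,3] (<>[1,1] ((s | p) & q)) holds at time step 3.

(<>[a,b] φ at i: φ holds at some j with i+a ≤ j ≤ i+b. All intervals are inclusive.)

Check <>[1,1] ((s | p) & q) at each j in [5,6]:
  j=5: fails (none in [6,6])
  j=6: holds (witness at 7)
Found at j=6 → formula holds.

Holds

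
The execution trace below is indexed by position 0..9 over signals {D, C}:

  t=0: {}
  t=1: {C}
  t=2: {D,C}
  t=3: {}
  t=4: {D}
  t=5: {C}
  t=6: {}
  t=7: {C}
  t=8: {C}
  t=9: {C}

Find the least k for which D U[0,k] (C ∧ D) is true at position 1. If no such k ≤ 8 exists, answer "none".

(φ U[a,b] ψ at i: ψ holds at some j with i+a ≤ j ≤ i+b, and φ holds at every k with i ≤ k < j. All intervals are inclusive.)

Need earliest j ≥ 1 with (C ∧ D), and D at every k in [1,j-1].
  j=1: rhs fails.
  j=2: rhs holds but lhs fails at k=1.
  j=3: rhs fails.
  j=4: rhs fails.
  j=5: rhs fails.
  j=6: rhs fails.
  j=7: rhs fails.
  j=8: rhs fails.
  j=9: rhs fails.
No witness within the range → none.

none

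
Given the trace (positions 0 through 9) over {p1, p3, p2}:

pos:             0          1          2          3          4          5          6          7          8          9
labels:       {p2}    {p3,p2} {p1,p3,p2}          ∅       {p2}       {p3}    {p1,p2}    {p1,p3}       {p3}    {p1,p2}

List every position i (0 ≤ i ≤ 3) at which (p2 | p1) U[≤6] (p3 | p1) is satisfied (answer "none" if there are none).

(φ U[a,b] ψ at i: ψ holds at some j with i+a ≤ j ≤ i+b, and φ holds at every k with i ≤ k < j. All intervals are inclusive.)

Evaluate at each i in [0,3]:
  i=0: ✓ (rhs at j=1; lhs holds on [0,0])
  i=1: ✓ (rhs at j=1)
  i=2: ✓ (rhs at j=2)
  i=3: ✗ (lhs fails at k=3 before rhs at j=5)

0, 1, 2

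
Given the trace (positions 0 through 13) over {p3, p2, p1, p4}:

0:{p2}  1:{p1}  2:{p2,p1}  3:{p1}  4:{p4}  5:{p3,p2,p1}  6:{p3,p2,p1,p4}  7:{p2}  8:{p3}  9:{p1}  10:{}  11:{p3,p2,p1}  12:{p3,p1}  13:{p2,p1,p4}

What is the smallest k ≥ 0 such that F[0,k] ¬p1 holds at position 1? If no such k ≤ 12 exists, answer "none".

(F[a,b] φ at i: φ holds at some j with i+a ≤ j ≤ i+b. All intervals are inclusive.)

Scan j = 1,2,… for ¬p1:
  j=1: fails
  j=2: fails
  j=3: fails
  j=4: holds
First hit at j=4, so smallest k = 4-1 = 3.

3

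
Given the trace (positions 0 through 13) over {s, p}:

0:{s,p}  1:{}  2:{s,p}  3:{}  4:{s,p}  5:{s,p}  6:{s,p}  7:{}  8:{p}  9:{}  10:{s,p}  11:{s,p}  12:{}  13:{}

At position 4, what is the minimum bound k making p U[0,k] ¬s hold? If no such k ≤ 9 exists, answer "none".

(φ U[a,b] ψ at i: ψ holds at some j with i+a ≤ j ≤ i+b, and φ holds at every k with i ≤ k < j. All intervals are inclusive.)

3

Need earliest j ≥ 4 with ¬s, and p at every k in [4,j-1].
  j=4: rhs fails.
  j=5: rhs fails.
  j=6: rhs fails.
  j=7: rhs holds; lhs holds on [4,6]. k = 3.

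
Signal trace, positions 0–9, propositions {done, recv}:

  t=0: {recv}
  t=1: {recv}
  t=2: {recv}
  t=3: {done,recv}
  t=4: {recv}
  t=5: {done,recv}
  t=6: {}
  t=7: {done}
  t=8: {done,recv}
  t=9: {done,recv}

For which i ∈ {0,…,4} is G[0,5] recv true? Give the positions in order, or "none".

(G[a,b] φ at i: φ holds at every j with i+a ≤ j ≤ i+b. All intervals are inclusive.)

Evaluate at each i in [0,4]:
  i=0: ✓ (all of [0,5])
  i=1: ✗ (fails at j=6)
  i=2: ✗ (fails at j=6)
  i=3: ✗ (fails at j=6)
  i=4: ✗ (fails at j=6)

0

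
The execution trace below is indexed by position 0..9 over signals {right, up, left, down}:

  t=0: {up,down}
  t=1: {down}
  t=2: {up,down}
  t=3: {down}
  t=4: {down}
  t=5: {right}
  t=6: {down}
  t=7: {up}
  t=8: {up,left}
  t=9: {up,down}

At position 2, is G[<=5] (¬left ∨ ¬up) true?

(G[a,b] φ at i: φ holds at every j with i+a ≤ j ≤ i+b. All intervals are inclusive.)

Yes

Check (¬left ∨ ¬up) at every j in [2,7]:
  j=2: true
  j=3: true
  j=4: true
  j=5: true
  j=6: true
  j=7: true
All positions satisfy it → formula holds.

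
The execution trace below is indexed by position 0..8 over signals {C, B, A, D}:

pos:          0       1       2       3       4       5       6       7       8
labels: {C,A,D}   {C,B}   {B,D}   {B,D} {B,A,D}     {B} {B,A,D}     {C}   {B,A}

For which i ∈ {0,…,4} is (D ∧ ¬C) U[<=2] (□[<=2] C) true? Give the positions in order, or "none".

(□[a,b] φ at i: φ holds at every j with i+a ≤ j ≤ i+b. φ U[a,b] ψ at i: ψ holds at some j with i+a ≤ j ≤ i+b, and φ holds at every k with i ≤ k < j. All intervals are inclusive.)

none

Evaluate at each i in [0,4]:
  i=0: ✗ (no rhs in [0,2])
  i=1: ✗ (no rhs in [1,3])
  i=2: ✗ (no rhs in [2,4])
  i=3: ✗ (no rhs in [3,5])
  i=4: ✗ (no rhs in [4,6])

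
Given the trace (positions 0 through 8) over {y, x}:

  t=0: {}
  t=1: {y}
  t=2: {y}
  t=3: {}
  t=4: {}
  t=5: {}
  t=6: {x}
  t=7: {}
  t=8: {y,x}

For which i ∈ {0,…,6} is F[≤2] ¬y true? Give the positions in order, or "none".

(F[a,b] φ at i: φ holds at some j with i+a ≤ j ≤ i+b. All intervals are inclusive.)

Evaluate at each i in [0,6]:
  i=0: ✓ (witness j=0)
  i=1: ✓ (witness j=3)
  i=2: ✓ (witness j=3)
  i=3: ✓ (witness j=3)
  i=4: ✓ (witness j=4)
  i=5: ✓ (witness j=5)
  i=6: ✓ (witness j=6)

0, 1, 2, 3, 4, 5, 6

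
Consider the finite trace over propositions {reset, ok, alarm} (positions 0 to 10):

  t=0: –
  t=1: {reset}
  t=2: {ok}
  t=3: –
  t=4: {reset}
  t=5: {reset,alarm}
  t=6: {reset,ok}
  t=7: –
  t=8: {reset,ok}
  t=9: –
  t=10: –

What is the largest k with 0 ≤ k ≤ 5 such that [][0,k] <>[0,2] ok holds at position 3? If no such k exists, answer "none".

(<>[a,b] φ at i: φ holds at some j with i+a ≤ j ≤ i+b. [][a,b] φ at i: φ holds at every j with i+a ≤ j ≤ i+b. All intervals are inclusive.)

<>[0,2] ok must hold from j=3 onward; find where it first fails.
  j=3: fails → no k works.

none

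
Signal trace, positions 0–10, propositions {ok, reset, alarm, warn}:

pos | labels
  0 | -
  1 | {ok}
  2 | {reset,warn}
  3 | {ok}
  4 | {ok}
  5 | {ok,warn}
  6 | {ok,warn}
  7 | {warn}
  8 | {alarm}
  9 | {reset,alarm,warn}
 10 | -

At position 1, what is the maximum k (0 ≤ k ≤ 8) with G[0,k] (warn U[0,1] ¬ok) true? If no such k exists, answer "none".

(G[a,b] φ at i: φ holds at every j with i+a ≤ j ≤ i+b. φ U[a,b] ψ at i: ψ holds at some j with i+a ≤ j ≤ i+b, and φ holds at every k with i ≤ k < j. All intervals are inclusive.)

none

(warn U[0,1] ¬ok) must hold from j=1 onward; find where it first fails.
  j=1: fails → no k works.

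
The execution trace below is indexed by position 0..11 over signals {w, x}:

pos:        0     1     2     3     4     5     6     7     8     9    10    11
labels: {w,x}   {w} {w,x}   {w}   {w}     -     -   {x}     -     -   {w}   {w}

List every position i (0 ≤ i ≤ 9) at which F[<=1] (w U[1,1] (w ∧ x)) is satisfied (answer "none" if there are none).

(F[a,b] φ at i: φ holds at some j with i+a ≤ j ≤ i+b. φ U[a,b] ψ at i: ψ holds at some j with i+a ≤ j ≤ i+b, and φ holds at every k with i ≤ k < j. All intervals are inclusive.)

Evaluate at each i in [0,9]:
  i=0: ✓ (witness j=1)
  i=1: ✓ (witness j=1)
  i=2: ✗ (none in [2,3])
  i=3: ✗ (none in [3,4])
  i=4: ✗ (none in [4,5])
  i=5: ✗ (none in [5,6])
  i=6: ✗ (none in [6,7])
  i=7: ✗ (none in [7,8])
  i=8: ✗ (none in [8,9])
  i=9: ✗ (none in [9,10])

0, 1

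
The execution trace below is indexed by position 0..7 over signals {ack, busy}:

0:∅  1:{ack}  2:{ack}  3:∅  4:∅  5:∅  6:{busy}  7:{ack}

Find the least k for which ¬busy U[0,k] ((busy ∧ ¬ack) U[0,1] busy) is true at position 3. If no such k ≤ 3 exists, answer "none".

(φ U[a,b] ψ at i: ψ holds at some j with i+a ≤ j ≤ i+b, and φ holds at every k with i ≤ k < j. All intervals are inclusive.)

Need earliest j ≥ 3 with ((busy ∧ ¬ack) U[0,1] busy), and ¬busy at every k in [3,j-1].
  j=3: rhs fails.
  j=4: rhs fails.
  j=5: rhs fails.
  j=6: rhs holds; lhs holds on [3,5]. k = 3.

3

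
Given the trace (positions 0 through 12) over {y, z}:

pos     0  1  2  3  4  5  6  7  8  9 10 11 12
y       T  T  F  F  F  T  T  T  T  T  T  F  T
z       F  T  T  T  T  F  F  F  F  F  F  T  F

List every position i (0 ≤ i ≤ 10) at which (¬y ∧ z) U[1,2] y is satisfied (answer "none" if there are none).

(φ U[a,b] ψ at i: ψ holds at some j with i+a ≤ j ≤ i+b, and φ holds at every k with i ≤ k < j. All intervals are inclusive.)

3, 4

Evaluate at each i in [0,10]:
  i=0: ✗ (lhs fails at k=0 before rhs at j=1)
  i=1: ✗ (no rhs in [2,3])
  i=2: ✗ (no rhs in [3,4])
  i=3: ✓ (rhs at j=5; lhs holds on [3,4])
  i=4: ✓ (rhs at j=5; lhs holds on [4,4])
  i=5: ✗ (lhs fails at k=5 before rhs at j=6)
  i=6: ✗ (lhs fails at k=6 before rhs at j=7)
  i=7: ✗ (lhs fails at k=7 before rhs at j=8)
  i=8: ✗ (lhs fails at k=8 before rhs at j=9)
  i=9: ✗ (lhs fails at k=9 before rhs at j=10)
  i=10: ✗ (lhs fails at k=10 before rhs at j=12)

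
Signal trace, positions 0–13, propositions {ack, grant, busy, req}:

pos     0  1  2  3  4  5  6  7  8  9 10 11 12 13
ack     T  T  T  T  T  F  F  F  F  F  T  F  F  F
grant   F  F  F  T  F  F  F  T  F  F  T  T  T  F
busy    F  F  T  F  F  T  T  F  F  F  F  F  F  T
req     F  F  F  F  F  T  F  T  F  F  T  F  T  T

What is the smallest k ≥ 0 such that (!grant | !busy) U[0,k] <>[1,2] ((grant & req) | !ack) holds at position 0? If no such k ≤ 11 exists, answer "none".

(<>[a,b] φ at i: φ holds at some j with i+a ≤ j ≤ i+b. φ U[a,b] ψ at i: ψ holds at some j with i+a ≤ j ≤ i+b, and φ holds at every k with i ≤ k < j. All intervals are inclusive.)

3

Need earliest j ≥ 0 with <>[1,2] ((grant & req) | !ack), and (!grant | !busy) at every k in [0,j-1].
  j=0: rhs fails.
  j=1: rhs fails.
  j=2: rhs fails.
  j=3: rhs holds; lhs holds on [0,2]. k = 3.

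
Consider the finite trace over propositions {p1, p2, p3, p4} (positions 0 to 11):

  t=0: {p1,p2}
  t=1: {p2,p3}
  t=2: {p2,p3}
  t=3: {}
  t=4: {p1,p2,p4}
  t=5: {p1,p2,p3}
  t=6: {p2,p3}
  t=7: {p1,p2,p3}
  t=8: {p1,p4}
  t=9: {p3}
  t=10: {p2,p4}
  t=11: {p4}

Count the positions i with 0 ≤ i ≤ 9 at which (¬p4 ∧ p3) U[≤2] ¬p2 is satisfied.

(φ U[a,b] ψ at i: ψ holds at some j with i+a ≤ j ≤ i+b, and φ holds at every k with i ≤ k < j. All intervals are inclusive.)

Evaluate at each i in [0,9]:
  i=0: ✗ (no rhs in [0,2])
  i=1: ✓ (rhs at j=3; lhs holds on [1,2])
  i=2: ✓ (rhs at j=3; lhs holds on [2,2])
  i=3: ✓ (rhs at j=3)
  i=4: ✗ (no rhs in [4,6])
  i=5: ✗ (no rhs in [5,7])
  i=6: ✓ (rhs at j=8; lhs holds on [6,7])
  i=7: ✓ (rhs at j=8; lhs holds on [7,7])
  i=8: ✓ (rhs at j=8)
  i=9: ✓ (rhs at j=9)
Positions where it holds: {1, 2, 3, 6, 7, 8, 9} → 7.

7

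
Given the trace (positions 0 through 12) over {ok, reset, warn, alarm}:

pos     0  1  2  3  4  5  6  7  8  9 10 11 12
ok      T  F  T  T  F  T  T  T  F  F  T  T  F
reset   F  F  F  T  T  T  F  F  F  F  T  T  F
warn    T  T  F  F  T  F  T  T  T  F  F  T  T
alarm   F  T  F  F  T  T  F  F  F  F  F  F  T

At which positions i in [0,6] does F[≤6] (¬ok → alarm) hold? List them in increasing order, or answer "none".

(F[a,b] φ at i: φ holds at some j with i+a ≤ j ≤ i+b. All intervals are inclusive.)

0, 1, 2, 3, 4, 5, 6

Evaluate at each i in [0,6]:
  i=0: ✓ (witness j=0)
  i=1: ✓ (witness j=1)
  i=2: ✓ (witness j=2)
  i=3: ✓ (witness j=3)
  i=4: ✓ (witness j=4)
  i=5: ✓ (witness j=5)
  i=6: ✓ (witness j=6)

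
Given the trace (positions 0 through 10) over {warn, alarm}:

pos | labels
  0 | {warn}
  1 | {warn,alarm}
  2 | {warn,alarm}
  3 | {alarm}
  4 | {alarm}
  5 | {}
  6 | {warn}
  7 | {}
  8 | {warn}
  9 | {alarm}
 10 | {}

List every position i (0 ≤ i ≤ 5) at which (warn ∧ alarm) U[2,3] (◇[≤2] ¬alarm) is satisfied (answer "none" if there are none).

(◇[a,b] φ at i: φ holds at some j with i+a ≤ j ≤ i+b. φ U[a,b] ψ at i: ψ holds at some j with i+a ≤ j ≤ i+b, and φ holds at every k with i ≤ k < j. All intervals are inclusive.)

Evaluate at each i in [0,5]:
  i=0: ✗ (lhs fails at k=0 before rhs at j=3)
  i=1: ✓ (rhs at j=3; lhs holds on [1,2])
  i=2: ✗ (lhs fails at k=3 before rhs at j=4)
  i=3: ✗ (lhs fails at k=3 before rhs at j=5)
  i=4: ✗ (lhs fails at k=4 before rhs at j=6)
  i=5: ✗ (lhs fails at k=5 before rhs at j=7)

1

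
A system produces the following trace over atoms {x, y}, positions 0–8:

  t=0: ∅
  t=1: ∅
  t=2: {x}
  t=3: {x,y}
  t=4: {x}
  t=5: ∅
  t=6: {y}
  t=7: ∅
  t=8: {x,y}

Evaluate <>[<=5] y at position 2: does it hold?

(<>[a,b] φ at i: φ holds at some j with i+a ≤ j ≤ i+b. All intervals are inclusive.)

Check y at each j in [2,7]:
  j=2: false
  j=3: true
  j=4: false
  j=5: false
  j=6: true
  j=7: false
Found at j=3 → formula holds.

True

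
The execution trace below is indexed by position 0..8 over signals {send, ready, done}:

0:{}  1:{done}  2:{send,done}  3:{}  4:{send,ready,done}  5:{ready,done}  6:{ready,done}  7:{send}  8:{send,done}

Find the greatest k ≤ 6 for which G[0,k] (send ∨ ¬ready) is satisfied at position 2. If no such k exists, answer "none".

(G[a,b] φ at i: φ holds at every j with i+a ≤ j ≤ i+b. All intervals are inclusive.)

2

(send ∨ ¬ready) must hold from j=2 onward; find where it first fails.
  j=2: holds
  j=3: holds
  j=4: holds
  j=5: fails
Holds on [2,4], so largest k = 2.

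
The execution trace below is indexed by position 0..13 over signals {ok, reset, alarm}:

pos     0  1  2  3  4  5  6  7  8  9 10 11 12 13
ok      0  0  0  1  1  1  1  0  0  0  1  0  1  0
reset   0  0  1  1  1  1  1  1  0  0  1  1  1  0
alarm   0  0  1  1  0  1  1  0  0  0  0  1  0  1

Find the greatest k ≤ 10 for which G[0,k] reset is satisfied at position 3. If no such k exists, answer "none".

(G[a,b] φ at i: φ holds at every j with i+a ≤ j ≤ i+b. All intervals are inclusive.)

4

reset must hold from j=3 onward; find where it first fails.
  j=3: holds
  j=4: holds
  j=5: holds
  j=6: holds
  j=7: holds
  j=8: fails
Holds on [3,7], so largest k = 4.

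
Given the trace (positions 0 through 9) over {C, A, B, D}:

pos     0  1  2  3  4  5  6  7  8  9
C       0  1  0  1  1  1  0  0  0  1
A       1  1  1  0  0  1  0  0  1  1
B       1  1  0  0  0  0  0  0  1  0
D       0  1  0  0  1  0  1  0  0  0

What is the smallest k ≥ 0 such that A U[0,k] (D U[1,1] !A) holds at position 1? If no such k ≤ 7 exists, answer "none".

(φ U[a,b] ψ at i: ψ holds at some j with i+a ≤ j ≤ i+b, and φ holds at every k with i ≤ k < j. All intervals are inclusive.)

Need earliest j ≥ 1 with (D U[1,1] !A), and A at every k in [1,j-1].
  j=1: rhs fails.
  j=2: rhs fails.
  j=3: rhs fails.
  j=4: rhs fails.
  j=5: rhs fails.
  j=6: rhs holds but lhs fails at k=3.
  j=7: rhs fails.
  j=8: rhs fails.
No witness within the range → none.

none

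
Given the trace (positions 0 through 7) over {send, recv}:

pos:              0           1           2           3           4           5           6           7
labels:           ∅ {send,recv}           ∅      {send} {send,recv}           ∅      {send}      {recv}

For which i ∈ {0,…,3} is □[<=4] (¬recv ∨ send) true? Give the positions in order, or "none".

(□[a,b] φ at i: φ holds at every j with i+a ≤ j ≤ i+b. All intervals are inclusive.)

0, 1, 2

Evaluate at each i in [0,3]:
  i=0: ✓ (all of [0,4])
  i=1: ✓ (all of [1,5])
  i=2: ✓ (all of [2,6])
  i=3: ✗ (fails at j=7)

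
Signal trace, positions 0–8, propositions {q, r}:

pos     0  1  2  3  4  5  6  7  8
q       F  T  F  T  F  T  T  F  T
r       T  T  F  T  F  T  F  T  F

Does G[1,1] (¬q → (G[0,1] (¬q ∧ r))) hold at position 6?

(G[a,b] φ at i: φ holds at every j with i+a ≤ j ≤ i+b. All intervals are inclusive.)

No

Check (¬q → (G[0,1] (¬q ∧ r))) at every j in [7,7]:
  j=7: antecedent true; consequent fails at 8 → ✗
Fails at j=7 → formula fails.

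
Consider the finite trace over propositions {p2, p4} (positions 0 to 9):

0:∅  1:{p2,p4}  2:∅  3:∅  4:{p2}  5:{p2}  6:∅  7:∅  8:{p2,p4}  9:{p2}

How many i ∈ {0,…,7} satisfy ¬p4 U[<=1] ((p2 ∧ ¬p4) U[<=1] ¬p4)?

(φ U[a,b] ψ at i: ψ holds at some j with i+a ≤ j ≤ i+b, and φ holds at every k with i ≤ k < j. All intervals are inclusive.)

7

Evaluate at each i in [0,7]:
  i=0: ✓ (rhs at j=0)
  i=1: ✗ (lhs fails at k=1 before rhs at j=2)
  i=2: ✓ (rhs at j=2)
  i=3: ✓ (rhs at j=3)
  i=4: ✓ (rhs at j=4)
  i=5: ✓ (rhs at j=5)
  i=6: ✓ (rhs at j=6)
  i=7: ✓ (rhs at j=7)
Positions where it holds: {0, 2, 3, 4, 5, 6, 7} → 7.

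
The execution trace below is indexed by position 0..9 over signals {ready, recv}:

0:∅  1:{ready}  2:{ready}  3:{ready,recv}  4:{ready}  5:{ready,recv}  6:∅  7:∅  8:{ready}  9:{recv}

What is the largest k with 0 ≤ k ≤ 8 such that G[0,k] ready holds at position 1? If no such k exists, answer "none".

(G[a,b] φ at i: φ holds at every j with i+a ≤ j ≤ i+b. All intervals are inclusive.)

ready must hold from j=1 onward; find where it first fails.
  j=1: holds
  j=2: holds
  j=3: holds
  j=4: holds
  j=5: holds
  j=6: fails
Holds on [1,5], so largest k = 4.

4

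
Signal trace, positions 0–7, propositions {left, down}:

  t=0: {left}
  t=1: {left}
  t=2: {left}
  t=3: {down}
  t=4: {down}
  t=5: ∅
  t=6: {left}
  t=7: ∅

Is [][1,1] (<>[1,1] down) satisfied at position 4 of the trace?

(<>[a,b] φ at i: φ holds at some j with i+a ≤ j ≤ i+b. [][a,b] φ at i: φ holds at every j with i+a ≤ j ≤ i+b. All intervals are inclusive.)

Check <>[1,1] down at every j in [5,5]:
  j=5: fails (none in [6,6])
Fails at j=5 → formula fails.

Does not hold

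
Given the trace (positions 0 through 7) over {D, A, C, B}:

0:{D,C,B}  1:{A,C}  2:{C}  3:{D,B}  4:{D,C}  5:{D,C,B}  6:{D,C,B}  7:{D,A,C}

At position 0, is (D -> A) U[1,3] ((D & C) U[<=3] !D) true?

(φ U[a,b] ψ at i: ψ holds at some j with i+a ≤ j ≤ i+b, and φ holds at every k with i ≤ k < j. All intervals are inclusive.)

No

Need some j in [1,3] with ((D & C) U[<=3] !D), and (D -> A) at every k in [0,j-1].
  j=1: ((D & C) U[<=3] !D) holds, but (D -> A) fails at k=0 → not this j.
  j=2: ((D & C) U[<=3] !D) holds, but (D -> A) fails at k=0 → not this j.
  j=3: ((D & C) U[<=3] !D) — fails.
No j in the window works → until fails.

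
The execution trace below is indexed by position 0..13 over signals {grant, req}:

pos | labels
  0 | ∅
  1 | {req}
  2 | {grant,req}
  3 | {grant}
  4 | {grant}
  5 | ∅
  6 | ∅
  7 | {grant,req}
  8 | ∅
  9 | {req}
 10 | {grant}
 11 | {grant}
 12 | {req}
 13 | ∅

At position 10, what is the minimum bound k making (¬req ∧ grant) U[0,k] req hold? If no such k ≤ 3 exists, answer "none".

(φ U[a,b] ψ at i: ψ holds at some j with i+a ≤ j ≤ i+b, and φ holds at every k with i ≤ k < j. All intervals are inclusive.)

Need earliest j ≥ 10 with req, and (¬req ∧ grant) at every k in [10,j-1].
  j=10: rhs fails.
  j=11: rhs fails.
  j=12: rhs holds; lhs holds on [10,11]. k = 2.

2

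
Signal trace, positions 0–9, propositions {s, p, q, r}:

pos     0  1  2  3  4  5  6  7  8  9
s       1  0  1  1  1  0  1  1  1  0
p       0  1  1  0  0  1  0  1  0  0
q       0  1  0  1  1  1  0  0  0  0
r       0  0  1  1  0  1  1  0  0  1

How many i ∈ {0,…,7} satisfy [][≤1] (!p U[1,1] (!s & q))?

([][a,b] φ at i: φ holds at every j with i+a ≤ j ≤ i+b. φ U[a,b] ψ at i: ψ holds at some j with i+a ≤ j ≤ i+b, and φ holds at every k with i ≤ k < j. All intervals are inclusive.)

Evaluate at each i in [0,7]:
  i=0: ✗ (fails at j=1)
  i=1: ✗ (fails at j=1)
  i=2: ✗ (fails at j=2)
  i=3: ✗ (fails at j=3)
  i=4: ✗ (fails at j=5)
  i=5: ✗ (fails at j=5)
  i=6: ✗ (fails at j=6)
  i=7: ✗ (fails at j=7)
Positions where it holds: {} → 0.

0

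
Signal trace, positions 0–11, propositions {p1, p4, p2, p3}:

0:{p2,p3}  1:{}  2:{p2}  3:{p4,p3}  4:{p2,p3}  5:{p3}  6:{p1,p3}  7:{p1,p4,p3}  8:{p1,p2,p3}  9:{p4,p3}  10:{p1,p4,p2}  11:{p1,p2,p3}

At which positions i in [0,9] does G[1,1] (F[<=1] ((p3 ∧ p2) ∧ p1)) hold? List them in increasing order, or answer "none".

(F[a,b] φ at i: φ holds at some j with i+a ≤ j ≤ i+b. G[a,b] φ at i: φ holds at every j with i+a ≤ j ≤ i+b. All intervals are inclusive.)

6, 7, 9

Evaluate at each i in [0,9]:
  i=0: ✗ (fails at j=1)
  i=1: ✗ (fails at j=2)
  i=2: ✗ (fails at j=3)
  i=3: ✗ (fails at j=4)
  i=4: ✗ (fails at j=5)
  i=5: ✗ (fails at j=6)
  i=6: ✓ (all of [7,7])
  i=7: ✓ (all of [8,8])
  i=8: ✗ (fails at j=9)
  i=9: ✓ (all of [10,10])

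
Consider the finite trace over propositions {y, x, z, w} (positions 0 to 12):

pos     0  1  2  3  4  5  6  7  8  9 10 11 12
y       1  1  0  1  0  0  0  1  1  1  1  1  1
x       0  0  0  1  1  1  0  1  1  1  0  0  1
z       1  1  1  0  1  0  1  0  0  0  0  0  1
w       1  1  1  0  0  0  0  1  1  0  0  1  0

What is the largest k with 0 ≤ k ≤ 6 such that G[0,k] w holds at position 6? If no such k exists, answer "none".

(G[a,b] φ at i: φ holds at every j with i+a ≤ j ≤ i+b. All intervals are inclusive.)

w must hold from j=6 onward; find where it first fails.
  j=6: fails → no k works.

none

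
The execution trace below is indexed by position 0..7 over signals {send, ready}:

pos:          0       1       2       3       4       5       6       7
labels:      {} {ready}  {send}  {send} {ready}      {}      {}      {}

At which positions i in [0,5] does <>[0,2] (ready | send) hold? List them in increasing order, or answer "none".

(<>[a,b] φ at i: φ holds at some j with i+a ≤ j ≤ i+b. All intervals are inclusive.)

0, 1, 2, 3, 4

Evaluate at each i in [0,5]:
  i=0: ✓ (witness j=1)
  i=1: ✓ (witness j=1)
  i=2: ✓ (witness j=2)
  i=3: ✓ (witness j=3)
  i=4: ✓ (witness j=4)
  i=5: ✗ (none in [5,7])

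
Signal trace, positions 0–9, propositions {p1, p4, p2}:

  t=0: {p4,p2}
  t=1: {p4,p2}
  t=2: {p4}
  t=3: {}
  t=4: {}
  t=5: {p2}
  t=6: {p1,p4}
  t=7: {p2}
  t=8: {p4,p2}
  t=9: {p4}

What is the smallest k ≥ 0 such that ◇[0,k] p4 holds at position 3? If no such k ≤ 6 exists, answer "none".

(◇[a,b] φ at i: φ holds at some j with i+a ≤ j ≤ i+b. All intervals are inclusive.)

Scan j = 3,4,… for p4:
  j=3: fails
  j=4: fails
  j=5: fails
  j=6: holds
First hit at j=6, so smallest k = 6-3 = 3.

3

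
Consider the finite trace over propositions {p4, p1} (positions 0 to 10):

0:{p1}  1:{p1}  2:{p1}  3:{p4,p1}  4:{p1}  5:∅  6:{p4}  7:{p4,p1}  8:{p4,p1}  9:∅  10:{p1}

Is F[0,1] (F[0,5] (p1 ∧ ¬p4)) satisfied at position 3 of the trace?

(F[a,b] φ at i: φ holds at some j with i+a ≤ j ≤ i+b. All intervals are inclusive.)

Check F[0,5] (p1 ∧ ¬p4) at each j in [3,4]:
  j=3: holds (witness at 4)
  j=4: holds (witness at 4)
Found at j=3 → formula holds.

True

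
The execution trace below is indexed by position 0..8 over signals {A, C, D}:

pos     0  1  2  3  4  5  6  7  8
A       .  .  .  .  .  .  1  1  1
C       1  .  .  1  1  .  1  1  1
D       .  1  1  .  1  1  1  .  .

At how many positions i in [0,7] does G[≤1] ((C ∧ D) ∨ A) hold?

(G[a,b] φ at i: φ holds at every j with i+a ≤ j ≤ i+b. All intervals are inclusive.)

2

Evaluate at each i in [0,7]:
  i=0: ✗ (fails at j=0)
  i=1: ✗ (fails at j=1)
  i=2: ✗ (fails at j=2)
  i=3: ✗ (fails at j=3)
  i=4: ✗ (fails at j=5)
  i=5: ✗ (fails at j=5)
  i=6: ✓ (all of [6,7])
  i=7: ✓ (all of [7,8])
Positions where it holds: {6, 7} → 2.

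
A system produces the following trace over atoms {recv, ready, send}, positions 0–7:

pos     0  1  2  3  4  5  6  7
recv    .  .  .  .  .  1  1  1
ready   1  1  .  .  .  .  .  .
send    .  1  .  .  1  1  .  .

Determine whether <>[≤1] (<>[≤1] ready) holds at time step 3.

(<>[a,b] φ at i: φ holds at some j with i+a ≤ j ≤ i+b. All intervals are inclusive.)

False

Check <>[≤1] ready at each j in [3,4]:
  j=3: fails (none in [3,4])
  j=4: fails (none in [4,5])
No position in the window satisfies it → formula fails.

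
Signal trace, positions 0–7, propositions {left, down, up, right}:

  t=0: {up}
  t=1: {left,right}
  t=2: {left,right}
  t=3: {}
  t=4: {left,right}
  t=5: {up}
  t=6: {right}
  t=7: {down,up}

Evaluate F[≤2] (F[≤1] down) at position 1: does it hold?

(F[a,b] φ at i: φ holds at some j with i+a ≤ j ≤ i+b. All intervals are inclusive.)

Does not hold

Check F[≤1] down at each j in [1,3]:
  j=1: fails (none in [1,2])
  j=2: fails (none in [2,3])
  j=3: fails (none in [3,4])
No position in the window satisfies it → formula fails.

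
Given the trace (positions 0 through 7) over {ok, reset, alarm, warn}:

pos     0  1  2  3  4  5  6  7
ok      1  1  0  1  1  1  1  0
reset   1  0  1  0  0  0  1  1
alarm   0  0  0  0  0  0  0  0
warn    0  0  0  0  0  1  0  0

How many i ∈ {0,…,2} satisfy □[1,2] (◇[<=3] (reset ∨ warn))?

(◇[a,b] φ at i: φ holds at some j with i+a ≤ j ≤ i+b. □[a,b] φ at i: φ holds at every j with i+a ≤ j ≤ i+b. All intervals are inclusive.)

3

Evaluate at each i in [0,2]:
  i=0: ✓ (all of [1,2])
  i=1: ✓ (all of [2,3])
  i=2: ✓ (all of [3,4])
Positions where it holds: {0, 1, 2} → 3.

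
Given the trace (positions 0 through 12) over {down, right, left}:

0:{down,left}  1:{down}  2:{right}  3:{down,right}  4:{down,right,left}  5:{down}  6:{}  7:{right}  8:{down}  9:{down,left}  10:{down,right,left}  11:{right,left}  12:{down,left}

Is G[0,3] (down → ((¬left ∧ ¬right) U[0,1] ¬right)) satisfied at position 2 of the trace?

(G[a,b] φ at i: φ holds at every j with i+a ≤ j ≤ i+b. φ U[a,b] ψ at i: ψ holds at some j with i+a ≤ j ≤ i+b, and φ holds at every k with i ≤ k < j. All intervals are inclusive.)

Check (down → ((¬left ∧ ¬right) U[0,1] ¬right)) at every j in [2,5]:
  j=2: antecedent false → ✓
  j=3: antecedent true; consequent fails → ✗
  j=4: antecedent true; consequent fails → ✗
  j=5: antecedent true; consequent holds → ✓
Fails at j=3 → formula fails.

False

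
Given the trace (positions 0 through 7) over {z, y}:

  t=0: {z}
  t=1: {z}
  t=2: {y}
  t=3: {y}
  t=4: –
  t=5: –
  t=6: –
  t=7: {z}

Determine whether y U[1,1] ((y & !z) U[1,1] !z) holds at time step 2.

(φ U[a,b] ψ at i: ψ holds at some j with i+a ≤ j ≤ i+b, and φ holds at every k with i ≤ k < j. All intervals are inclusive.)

Holds

Need some j in [3,3] with ((y & !z) U[1,1] !z), and y at every k in [2,j-1].
  j=3: ((y & !z) U[1,1] !z) holds; y holds at every k in [2,2] → satisfied.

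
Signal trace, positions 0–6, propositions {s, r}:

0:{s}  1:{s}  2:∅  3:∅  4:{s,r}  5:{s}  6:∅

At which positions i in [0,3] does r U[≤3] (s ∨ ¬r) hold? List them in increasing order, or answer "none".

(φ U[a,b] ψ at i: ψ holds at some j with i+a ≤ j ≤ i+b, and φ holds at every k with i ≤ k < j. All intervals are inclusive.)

0, 1, 2, 3

Evaluate at each i in [0,3]:
  i=0: ✓ (rhs at j=0)
  i=1: ✓ (rhs at j=1)
  i=2: ✓ (rhs at j=2)
  i=3: ✓ (rhs at j=3)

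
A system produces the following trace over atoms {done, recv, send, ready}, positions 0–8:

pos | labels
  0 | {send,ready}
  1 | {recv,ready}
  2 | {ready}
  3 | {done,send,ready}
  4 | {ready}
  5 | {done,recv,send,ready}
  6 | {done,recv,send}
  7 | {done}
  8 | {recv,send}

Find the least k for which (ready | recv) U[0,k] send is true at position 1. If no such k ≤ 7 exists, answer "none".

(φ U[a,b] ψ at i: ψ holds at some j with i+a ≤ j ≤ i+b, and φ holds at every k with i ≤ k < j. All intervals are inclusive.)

2

Need earliest j ≥ 1 with send, and (ready | recv) at every k in [1,j-1].
  j=1: rhs fails.
  j=2: rhs fails.
  j=3: rhs holds; lhs holds on [1,2]. k = 2.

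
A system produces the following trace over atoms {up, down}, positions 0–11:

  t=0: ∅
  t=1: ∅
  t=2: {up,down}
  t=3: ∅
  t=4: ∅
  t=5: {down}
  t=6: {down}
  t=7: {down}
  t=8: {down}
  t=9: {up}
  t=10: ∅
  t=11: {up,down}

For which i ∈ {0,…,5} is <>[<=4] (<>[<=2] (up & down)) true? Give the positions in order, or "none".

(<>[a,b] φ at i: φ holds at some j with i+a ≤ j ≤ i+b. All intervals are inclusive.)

0, 1, 2, 5

Evaluate at each i in [0,5]:
  i=0: ✓ (witness j=0)
  i=1: ✓ (witness j=1)
  i=2: ✓ (witness j=2)
  i=3: ✗ (none in [3,7])
  i=4: ✗ (none in [4,8])
  i=5: ✓ (witness j=9)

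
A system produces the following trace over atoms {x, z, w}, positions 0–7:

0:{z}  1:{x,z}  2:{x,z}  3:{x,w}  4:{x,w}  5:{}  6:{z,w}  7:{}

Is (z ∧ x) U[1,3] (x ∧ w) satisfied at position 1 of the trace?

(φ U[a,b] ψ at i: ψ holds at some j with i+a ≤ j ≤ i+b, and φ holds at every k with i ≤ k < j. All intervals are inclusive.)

Holds

Need some j in [2,4] with (x ∧ w), and (z ∧ x) at every k in [1,j-1].
  j=2: (x ∧ w) false.
  j=3: (x ∧ w) holds; (z ∧ x) holds at every k in [1,2] → satisfied.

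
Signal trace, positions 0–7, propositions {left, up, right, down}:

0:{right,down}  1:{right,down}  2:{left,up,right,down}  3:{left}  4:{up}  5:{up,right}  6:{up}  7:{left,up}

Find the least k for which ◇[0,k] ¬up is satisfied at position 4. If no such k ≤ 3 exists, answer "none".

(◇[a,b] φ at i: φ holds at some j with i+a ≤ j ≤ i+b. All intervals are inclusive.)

Scan j = 4,5,… for ¬up:
  j=4: fails
  j=5: fails
  j=6: fails
  j=7: fails
No j in [4,7] satisfies it → none.

none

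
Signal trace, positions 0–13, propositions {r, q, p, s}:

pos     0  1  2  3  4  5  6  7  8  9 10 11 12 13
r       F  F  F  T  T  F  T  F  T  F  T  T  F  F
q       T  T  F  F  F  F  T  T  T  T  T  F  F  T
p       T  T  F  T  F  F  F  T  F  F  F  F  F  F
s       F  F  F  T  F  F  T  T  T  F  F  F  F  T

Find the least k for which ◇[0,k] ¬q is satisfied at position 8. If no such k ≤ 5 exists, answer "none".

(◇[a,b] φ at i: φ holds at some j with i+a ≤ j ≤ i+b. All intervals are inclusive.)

Scan j = 8,9,… for ¬q:
  j=8: fails
  j=9: fails
  j=10: fails
  j=11: holds
First hit at j=11, so smallest k = 11-8 = 3.

3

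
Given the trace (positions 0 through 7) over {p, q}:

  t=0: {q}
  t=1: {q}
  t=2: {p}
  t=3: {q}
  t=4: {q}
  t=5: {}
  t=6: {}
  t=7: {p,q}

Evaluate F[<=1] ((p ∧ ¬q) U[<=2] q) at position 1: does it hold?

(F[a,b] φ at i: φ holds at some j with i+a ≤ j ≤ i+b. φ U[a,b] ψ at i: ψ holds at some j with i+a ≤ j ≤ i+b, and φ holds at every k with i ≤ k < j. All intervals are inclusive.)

Check ((p ∧ ¬q) U[<=2] q) at each j in [1,2]:
  j=1: holds
  j=2: holds
Found at j=1 → formula holds.

Holds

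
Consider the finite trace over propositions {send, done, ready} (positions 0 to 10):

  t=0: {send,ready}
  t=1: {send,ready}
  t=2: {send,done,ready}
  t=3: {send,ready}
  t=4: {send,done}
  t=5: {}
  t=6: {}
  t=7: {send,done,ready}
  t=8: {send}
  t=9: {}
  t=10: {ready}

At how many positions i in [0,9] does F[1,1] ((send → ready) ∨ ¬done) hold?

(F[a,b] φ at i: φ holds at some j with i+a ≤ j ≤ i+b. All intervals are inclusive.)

Evaluate at each i in [0,9]:
  i=0: ✓ (witness j=1)
  i=1: ✓ (witness j=2)
  i=2: ✓ (witness j=3)
  i=3: ✗ (none in [4,4])
  i=4: ✓ (witness j=5)
  i=5: ✓ (witness j=6)
  i=6: ✓ (witness j=7)
  i=7: ✓ (witness j=8)
  i=8: ✓ (witness j=9)
  i=9: ✓ (witness j=10)
Positions where it holds: {0, 1, 2, 4, 5, 6, 7, 8, 9} → 9.

9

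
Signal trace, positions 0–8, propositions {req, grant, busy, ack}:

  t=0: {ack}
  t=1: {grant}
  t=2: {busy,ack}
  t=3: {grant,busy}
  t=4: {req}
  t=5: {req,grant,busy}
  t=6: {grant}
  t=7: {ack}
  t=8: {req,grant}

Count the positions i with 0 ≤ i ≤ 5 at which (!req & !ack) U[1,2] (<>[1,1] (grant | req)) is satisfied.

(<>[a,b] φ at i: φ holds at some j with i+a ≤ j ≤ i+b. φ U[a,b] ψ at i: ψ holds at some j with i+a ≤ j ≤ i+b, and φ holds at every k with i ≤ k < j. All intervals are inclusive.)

2

Evaluate at each i in [0,5]:
  i=0: ✗ (lhs fails at k=0 before rhs at j=2)
  i=1: ✓ (rhs at j=2; lhs holds on [1,1])
  i=2: ✗ (lhs fails at k=2 before rhs at j=3)
  i=3: ✓ (rhs at j=4; lhs holds on [3,3])
  i=4: ✗ (lhs fails at k=4 before rhs at j=5)
  i=5: ✗ (lhs fails at k=5 before rhs at j=7)
Positions where it holds: {1, 3} → 2.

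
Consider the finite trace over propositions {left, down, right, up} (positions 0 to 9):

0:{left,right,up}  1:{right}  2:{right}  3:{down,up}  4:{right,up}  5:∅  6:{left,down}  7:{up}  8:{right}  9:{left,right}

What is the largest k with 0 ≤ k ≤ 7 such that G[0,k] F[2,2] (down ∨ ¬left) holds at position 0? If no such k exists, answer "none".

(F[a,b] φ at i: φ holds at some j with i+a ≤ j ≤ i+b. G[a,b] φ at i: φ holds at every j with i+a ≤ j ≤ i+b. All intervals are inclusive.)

F[2,2] (down ∨ ¬left) must hold from j=0 onward; find where it first fails.
  j=0: holds
  j=1: holds
  j=2: holds
  j=3: holds
  j=4: holds
  j=5: holds
  j=6: holds
  j=7: fails
Holds on [0,6], so largest k = 6.

6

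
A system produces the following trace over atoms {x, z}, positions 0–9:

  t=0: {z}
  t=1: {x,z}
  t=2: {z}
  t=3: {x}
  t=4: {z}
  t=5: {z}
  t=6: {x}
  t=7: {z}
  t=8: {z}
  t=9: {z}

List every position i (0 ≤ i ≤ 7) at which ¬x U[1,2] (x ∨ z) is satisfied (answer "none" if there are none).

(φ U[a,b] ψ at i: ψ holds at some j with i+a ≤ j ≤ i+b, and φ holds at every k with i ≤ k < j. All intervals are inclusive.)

Evaluate at each i in [0,7]:
  i=0: ✓ (rhs at j=1; lhs holds on [0,0])
  i=1: ✗ (lhs fails at k=1 before rhs at j=2)
  i=2: ✓ (rhs at j=3; lhs holds on [2,2])
  i=3: ✗ (lhs fails at k=3 before rhs at j=4)
  i=4: ✓ (rhs at j=5; lhs holds on [4,4])
  i=5: ✓ (rhs at j=6; lhs holds on [5,5])
  i=6: ✗ (lhs fails at k=6 before rhs at j=7)
  i=7: ✓ (rhs at j=8; lhs holds on [7,7])

0, 2, 4, 5, 7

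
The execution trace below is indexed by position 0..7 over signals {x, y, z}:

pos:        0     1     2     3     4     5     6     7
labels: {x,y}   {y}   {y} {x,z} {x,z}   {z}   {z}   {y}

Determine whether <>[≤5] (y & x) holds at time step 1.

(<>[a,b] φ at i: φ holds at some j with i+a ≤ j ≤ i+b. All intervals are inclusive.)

Check (y & x) at each j in [1,6]:
  j=1: false
  j=2: false
  j=3: false
  j=4: false
  j=5: false
  j=6: false
No position in the window satisfies it → formula fails.

Does not hold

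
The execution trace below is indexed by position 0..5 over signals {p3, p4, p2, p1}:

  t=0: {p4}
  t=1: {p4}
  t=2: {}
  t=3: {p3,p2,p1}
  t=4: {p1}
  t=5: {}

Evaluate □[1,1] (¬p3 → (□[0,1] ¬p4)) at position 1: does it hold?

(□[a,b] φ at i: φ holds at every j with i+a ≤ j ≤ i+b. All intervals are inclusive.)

Check (¬p3 → (□[0,1] ¬p4)) at every j in [2,2]:
  j=2: antecedent true; consequent holds on [2,3] → ✓
All positions satisfy it → formula holds.

True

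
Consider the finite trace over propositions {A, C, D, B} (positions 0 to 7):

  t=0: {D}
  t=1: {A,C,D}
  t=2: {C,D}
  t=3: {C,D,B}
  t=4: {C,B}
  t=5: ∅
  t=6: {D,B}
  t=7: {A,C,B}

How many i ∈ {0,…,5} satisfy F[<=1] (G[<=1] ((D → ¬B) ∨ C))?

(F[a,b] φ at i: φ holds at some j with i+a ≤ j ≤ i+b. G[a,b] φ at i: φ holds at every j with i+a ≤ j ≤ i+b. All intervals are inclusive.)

Evaluate at each i in [0,5]:
  i=0: ✓ (witness j=0)
  i=1: ✓ (witness j=1)
  i=2: ✓ (witness j=2)
  i=3: ✓ (witness j=3)
  i=4: ✓ (witness j=4)
  i=5: ✗ (none in [5,6])
Positions where it holds: {0, 1, 2, 3, 4} → 5.

5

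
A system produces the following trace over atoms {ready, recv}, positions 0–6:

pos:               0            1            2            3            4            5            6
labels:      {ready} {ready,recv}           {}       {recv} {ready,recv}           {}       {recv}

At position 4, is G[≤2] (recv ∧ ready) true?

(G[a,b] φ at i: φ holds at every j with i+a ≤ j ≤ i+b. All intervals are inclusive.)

Check (recv ∧ ready) at every j in [4,6]:
  j=4: true
  j=5: false
  j=6: false
Fails at j=5 → formula fails.

False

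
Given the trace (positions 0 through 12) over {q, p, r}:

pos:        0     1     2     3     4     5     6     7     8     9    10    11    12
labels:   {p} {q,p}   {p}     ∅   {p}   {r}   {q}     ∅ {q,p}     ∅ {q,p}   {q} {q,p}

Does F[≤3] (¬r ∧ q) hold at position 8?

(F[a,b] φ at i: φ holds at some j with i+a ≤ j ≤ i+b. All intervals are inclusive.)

True

Check (¬r ∧ q) at each j in [8,11]:
  j=8: true
  j=9: false
  j=10: true
  j=11: true
Found at j=8 → formula holds.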